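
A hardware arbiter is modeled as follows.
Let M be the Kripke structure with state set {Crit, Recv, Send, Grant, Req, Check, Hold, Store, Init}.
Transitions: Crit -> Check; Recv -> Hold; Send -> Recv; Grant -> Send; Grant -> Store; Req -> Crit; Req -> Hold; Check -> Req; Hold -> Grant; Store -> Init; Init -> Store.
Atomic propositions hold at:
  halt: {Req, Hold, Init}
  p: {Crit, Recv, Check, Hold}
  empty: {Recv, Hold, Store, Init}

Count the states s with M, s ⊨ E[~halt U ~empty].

Sat(~halt) = {Crit, Recv, Send, Grant, Check, Store}
Sat(~empty) = {Crit, Send, Grant, Req, Check}
E[~halt U ~empty]: least fixpoint, start Z0 = Sat(~empty) = {Crit, Send, Grant, Req, Check}, add states in Sat(~halt) with some successor in Z. Already a fixed point.
Sat(E[~halt U ~empty]) = {Crit, Send, Grant, Req, Check}
|Sat(E[~halt U ~empty])| = |{Crit, Send, Grant, Req, Check}| = 5.

5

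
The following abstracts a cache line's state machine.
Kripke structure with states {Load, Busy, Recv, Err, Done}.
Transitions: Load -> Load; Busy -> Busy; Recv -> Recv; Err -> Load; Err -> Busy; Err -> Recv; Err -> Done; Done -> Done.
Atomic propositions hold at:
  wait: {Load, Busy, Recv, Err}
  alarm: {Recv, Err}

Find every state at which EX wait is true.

{Load, Busy, Recv, Err}

Sat(EX wait) = {s : some successor in {Load, Busy, Recv, Err}} = {Load, Busy, Recv, Err}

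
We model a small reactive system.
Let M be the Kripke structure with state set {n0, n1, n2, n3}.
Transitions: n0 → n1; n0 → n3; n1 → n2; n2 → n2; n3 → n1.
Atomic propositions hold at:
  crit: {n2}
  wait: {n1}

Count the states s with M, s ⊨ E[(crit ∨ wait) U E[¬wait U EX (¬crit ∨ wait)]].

2

Sat(crit ∨ wait) = {n1, n2}
Sat(¬wait) = {n0, n2, n3}
Sat(¬crit) = {n0, n1, n3}
Sat(¬crit ∨ wait) = {n0, n1, n3}
Sat(EX (¬crit ∨ wait)) = {s : some successor in {n0, n1, n3}} = {n0, n3}
E[¬wait U EX (¬crit ∨ wait)]: least fixpoint, start Z0 = Sat(EX (¬crit ∨ wait)) = {n0, n3}, add states in Sat(¬wait) with some successor in Z. Already a fixed point.
Sat(E[¬wait U EX (¬crit ∨ wait)]) = {n0, n3}
E[(crit ∨ wait) U E[¬wait U EX (¬crit ∨ wait)]]: least fixpoint, start Z0 = Sat(E[¬wait U EX (¬crit ∨ wait)]) = {n0, n3}, add states in Sat(crit ∨ wait) with some successor in Z. Already a fixed point.
Sat(E[(crit ∨ wait) U E[¬wait U EX (¬crit ∨ wait)]]) = {n0, n3}
|Sat(E[(crit ∨ wait) U E[¬wait U EX (¬crit ∨ wait)]])| = |{n0, n3}| = 2.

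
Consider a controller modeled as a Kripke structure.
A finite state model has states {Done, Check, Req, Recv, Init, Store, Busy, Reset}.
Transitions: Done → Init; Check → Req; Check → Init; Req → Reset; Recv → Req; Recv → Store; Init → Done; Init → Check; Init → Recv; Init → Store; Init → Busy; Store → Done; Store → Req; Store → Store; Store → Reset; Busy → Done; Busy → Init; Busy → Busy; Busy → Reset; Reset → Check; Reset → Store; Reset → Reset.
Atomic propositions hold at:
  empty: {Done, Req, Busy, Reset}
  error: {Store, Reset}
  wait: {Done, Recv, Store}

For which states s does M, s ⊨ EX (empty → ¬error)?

Sat(¬error) = {Done, Check, Req, Recv, Init, Busy}
Sat(empty → ¬error) = {Done, Check, Req, Recv, Init, Store, Busy}
Sat(EX (empty → ¬error)) = {s : some successor in {Done, Check, Req, Recv, Init, Store, Busy}} = {Done, Check, Recv, Init, Store, Busy, Reset}

{Done, Check, Recv, Init, Store, Busy, Reset}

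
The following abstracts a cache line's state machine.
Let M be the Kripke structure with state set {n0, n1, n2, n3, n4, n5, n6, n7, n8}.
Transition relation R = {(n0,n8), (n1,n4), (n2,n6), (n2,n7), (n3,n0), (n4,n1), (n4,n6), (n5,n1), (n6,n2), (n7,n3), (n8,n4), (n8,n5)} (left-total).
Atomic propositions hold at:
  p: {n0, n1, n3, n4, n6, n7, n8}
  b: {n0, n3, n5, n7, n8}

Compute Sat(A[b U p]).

A[b U p]: least fixpoint, start Z0 = Sat(p) = {n0, n1, n3, n4, n6, n7, n8}, add states in Sat(b) with every successor in Z. Z1 = {n0, n1, n3, n4, n5, n6, n7, n8}; fixed.
Sat(A[b U p]) = {n0, n1, n3, n4, n5, n6, n7, n8}

{n0, n1, n3, n4, n5, n6, n7, n8}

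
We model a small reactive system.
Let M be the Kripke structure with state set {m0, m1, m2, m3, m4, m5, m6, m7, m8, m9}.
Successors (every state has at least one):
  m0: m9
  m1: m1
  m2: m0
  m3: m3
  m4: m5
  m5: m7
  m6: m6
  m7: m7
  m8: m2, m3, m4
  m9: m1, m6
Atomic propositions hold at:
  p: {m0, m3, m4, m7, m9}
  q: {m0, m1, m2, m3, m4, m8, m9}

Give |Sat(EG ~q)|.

Sat(~q) = {m5, m6, m7}
EG ~q: greatest fixpoint, start Z0 = {m5, m6, m7}, keep only states in Sat with some successor in Z. Already a fixed point.
Sat(EG ~q) = {m5, m6, m7}
|Sat(EG ~q)| = |{m5, m6, m7}| = 3.

3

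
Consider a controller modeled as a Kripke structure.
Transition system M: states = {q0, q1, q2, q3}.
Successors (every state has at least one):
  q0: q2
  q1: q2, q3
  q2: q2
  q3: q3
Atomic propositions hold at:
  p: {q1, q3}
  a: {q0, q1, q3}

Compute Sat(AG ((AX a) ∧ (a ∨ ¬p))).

Sat(AX a) = {s : every successor in {q0, q1, q3}} = {q3}
Sat(¬p) = {q0, q2}
Sat(a ∨ ¬p) = {q0, q1, q2, q3}
Sat((AX a) ∧ (a ∨ ¬p)) = {q3}
AG ((AX a) ∧ (a ∨ ¬p)): greatest fixpoint, start Z0 = {q3}, keep only states in Sat with every successor in Z. Already a fixed point.
Sat(AG ((AX a) ∧ (a ∨ ¬p))) = {q3}

{q3}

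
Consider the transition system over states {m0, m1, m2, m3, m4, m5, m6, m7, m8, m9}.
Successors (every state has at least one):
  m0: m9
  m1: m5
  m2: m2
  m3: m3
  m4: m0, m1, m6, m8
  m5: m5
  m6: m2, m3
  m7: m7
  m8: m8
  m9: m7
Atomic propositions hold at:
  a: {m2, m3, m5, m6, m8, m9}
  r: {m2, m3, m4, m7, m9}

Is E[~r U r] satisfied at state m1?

No

Sat(~r) = {m0, m1, m5, m6, m8}
E[~r U r]: least fixpoint, start Z0 = Sat(r) = {m2, m3, m4, m7, m9}, add states in Sat(~r) with some successor in Z. Z1 = {m0, m2, m3, m4, m6, m7, m9}; fixed.
Sat(E[~r U r]) = {m0, m2, m3, m4, m6, m7, m9}
m1 ∉ Sat(E[~r U r]) = {m0, m2, m3, m4, m6, m7, m9}, so the formula does not hold at m1.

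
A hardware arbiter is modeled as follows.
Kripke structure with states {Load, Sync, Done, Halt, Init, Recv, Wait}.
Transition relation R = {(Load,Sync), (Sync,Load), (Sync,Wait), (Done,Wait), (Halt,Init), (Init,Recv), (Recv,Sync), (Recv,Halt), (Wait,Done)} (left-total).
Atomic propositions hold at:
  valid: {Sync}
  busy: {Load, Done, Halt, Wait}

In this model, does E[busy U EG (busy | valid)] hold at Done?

Yes

Sat(busy | valid) = {Load, Sync, Done, Halt, Wait}
EG (busy | valid): greatest fixpoint, start Z0 = {Load, Sync, Done, Halt, Wait}, keep only states in Sat with some successor in Z. Z1 = {Load, Sync, Done, Wait}; fixed.
Sat(EG (busy | valid)) = {Load, Sync, Done, Wait}
E[busy U EG (busy | valid)]: least fixpoint, start Z0 = Sat(EG (busy | valid)) = {Load, Sync, Done, Wait}, add states in Sat(busy) with some successor in Z. Already a fixed point.
Sat(E[busy U EG (busy | valid)]) = {Load, Sync, Done, Wait}
Done ∈ Sat(E[busy U EG (busy | valid)]) = {Load, Sync, Done, Wait}, so the formula holds at Done.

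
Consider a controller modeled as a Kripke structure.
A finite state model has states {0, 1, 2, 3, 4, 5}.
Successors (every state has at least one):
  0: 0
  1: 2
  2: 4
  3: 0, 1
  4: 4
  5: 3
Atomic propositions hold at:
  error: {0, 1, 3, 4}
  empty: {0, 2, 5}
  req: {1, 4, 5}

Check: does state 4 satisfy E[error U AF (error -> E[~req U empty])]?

No

Sat(~req) = {0, 2, 3}
E[~req U empty]: least fixpoint, start Z0 = Sat(empty) = {0, 2, 5}, add states in Sat(~req) with some successor in Z. Z1 = {0, 2, 3, 5}; fixed.
Sat(E[~req U empty]) = {0, 2, 3, 5}
Sat(error -> E[~req U empty]) = {0, 2, 3, 5}
AF (error -> E[~req U empty]): least fixpoint, start Z0 = {0, 2, 3, 5}, add states with every successor in Z. Z1 = {0, 1, 2, 3, 5}; fixed.
Sat(AF (error -> E[~req U empty])) = {0, 1, 2, 3, 5}
E[error U AF (error -> E[~req U empty])]: least fixpoint, start Z0 = Sat(AF (error -> E[~req U empty])) = {0, 1, 2, 3, 5}, add states in Sat(error) with some successor in Z. Already a fixed point.
Sat(E[error U AF (error -> E[~req U empty])]) = {0, 1, 2, 3, 5}
4 ∉ Sat(E[error U AF (error -> E[~req U empty])]) = {0, 1, 2, 3, 5}, so the formula does not hold at 4.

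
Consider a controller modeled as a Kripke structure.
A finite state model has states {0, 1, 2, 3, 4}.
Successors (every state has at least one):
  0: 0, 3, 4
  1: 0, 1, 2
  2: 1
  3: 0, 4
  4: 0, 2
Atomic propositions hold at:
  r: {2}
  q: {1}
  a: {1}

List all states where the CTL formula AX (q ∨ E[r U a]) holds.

{2}

E[r U a]: least fixpoint, start Z0 = Sat(a) = {1}, add states in Sat(r) with some successor in Z. Z1 = {1, 2}; fixed.
Sat(E[r U a]) = {1, 2}
Sat(q ∨ E[r U a]) = {1, 2}
Sat(AX (q ∨ E[r U a])) = {s : every successor in {1, 2}} = {2}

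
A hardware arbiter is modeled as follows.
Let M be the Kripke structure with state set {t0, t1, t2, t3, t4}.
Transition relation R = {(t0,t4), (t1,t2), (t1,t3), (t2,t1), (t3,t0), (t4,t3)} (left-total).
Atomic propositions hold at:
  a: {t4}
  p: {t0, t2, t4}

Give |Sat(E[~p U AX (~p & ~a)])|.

3

Sat(~p) = {t1, t3}
Sat(~a) = {t0, t1, t2, t3}
Sat(~p & ~a) = {t1, t3}
Sat(AX (~p & ~a)) = {s : every successor in {t1, t3}} = {t2, t4}
E[~p U AX (~p & ~a)]: least fixpoint, start Z0 = Sat(AX (~p & ~a)) = {t2, t4}, add states in Sat(~p) with some successor in Z. Z1 = {t1, t2, t4}; fixed.
Sat(E[~p U AX (~p & ~a)]) = {t1, t2, t4}
|Sat(E[~p U AX (~p & ~a)])| = |{t1, t2, t4}| = 3.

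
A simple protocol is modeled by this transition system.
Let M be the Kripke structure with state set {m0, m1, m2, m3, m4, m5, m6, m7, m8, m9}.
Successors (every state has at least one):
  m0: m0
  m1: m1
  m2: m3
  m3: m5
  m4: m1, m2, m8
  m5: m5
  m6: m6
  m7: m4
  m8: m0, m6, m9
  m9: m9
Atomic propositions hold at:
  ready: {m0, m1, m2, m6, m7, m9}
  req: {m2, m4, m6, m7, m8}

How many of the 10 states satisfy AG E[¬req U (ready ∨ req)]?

5

Sat(¬req) = {m0, m1, m3, m5, m9}
Sat(ready ∨ req) = {m0, m1, m2, m4, m6, m7, m8, m9}
E[¬req U (ready ∨ req)]: least fixpoint, start Z0 = Sat((ready ∨ req)) = {m0, m1, m2, m4, m6, m7, m8, m9}, add states in Sat(¬req) with some successor in Z. Already a fixed point.
Sat(E[¬req U (ready ∨ req)]) = {m0, m1, m2, m4, m6, m7, m8, m9}
AG E[¬req U (ready ∨ req)]: greatest fixpoint, start Z0 = {m0, m1, m2, m4, m6, m7, m8, m9}, keep only states in Sat with every successor in Z. Z1 = {m0, m1, m4, m6, m7, m8, m9}; Z2 = {m0, m1, m6, m7, m8, m9}; Z3 = {m0, m1, m6, m8, m9}; fixed.
Sat(AG E[¬req U (ready ∨ req)]) = {m0, m1, m6, m8, m9}
|Sat(AG E[¬req U (ready ∨ req)])| = |{m0, m1, m6, m8, m9}| = 5.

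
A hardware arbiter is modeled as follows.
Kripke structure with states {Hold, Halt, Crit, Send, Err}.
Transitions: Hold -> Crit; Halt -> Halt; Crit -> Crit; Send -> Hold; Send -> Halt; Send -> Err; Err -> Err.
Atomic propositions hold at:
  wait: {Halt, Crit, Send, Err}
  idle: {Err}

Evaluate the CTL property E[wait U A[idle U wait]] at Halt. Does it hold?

A[idle U wait]: least fixpoint, start Z0 = Sat(wait) = {Halt, Crit, Send, Err}, add states in Sat(idle) with every successor in Z. Already a fixed point.
Sat(A[idle U wait]) = {Halt, Crit, Send, Err}
E[wait U A[idle U wait]]: least fixpoint, start Z0 = Sat(A[idle U wait]) = {Halt, Crit, Send, Err}, add states in Sat(wait) with some successor in Z. Already a fixed point.
Sat(E[wait U A[idle U wait]]) = {Halt, Crit, Send, Err}
Halt ∈ Sat(E[wait U A[idle U wait]]) = {Halt, Crit, Send, Err}, so the formula holds at Halt.

Yes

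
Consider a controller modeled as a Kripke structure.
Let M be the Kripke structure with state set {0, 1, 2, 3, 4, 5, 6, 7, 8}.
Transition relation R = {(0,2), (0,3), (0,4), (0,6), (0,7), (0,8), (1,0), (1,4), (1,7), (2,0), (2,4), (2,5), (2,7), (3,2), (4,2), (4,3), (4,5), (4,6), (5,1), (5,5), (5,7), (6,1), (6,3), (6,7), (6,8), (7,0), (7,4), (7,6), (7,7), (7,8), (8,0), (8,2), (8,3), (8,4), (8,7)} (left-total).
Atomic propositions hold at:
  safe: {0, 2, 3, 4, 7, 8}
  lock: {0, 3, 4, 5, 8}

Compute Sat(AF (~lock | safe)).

Sat(~lock) = {1, 2, 6, 7}
Sat(~lock | safe) = {0, 1, 2, 3, 4, 6, 7, 8}
AF (~lock | safe): least fixpoint, start Z0 = {0, 1, 2, 3, 4, 6, 7, 8}, add states with every successor in Z. Already a fixed point.
Sat(AF (~lock | safe)) = {0, 1, 2, 3, 4, 6, 7, 8}

{0, 1, 2, 3, 4, 6, 7, 8}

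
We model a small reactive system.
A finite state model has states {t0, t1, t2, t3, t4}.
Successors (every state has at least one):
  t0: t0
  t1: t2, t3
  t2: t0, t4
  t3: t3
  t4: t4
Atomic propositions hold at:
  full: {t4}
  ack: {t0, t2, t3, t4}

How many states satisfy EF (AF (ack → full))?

Sat(ack → full) = {t1, t4}
AF (ack → full): least fixpoint, start Z0 = {t1, t4}, add states with every successor in Z. Already a fixed point.
Sat(AF (ack → full)) = {t1, t4}
EF (AF (ack → full)): least fixpoint, start Z0 = {t1, t4}, add states with some successor in Z. Z1 = {t1, t2, t4}; fixed.
Sat(EF (AF (ack → full))) = {t1, t2, t4}
|Sat(EF (AF (ack → full)))| = |{t1, t2, t4}| = 3.

3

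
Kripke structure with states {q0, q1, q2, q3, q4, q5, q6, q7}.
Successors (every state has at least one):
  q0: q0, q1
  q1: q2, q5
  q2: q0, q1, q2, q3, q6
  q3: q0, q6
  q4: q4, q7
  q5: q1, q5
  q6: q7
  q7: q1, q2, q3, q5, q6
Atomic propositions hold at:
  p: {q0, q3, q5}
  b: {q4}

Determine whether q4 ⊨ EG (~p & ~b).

No

Sat(~p) = {q1, q2, q4, q6, q7}
Sat(~b) = {q0, q1, q2, q3, q5, q6, q7}
Sat(~p & ~b) = {q1, q2, q6, q7}
EG (~p & ~b): greatest fixpoint, start Z0 = {q1, q2, q6, q7}, keep only states in Sat with some successor in Z. Already a fixed point.
Sat(EG (~p & ~b)) = {q1, q2, q6, q7}
q4 ∉ Sat(EG (~p & ~b)) = {q1, q2, q6, q7}, so the formula does not hold at q4.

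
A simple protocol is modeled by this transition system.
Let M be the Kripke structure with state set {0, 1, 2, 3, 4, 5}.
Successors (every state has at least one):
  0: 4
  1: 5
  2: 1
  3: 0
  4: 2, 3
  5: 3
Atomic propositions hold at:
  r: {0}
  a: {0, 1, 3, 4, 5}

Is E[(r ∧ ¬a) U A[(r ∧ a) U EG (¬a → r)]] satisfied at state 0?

Yes

Sat(¬a) = {2}
Sat(r ∧ ¬a) = ∅
Sat(r ∧ a) = {0}
Sat(¬a → r) = {0, 1, 3, 4, 5}
EG (¬a → r): greatest fixpoint, start Z0 = {0, 1, 3, 4, 5}, keep only states in Sat with some successor in Z. Already a fixed point.
Sat(EG (¬a → r)) = {0, 1, 3, 4, 5}
A[(r ∧ a) U EG (¬a → r)]: least fixpoint, start Z0 = Sat(EG (¬a → r)) = {0, 1, 3, 4, 5}, add states in Sat(r ∧ a) with every successor in Z. Already a fixed point.
Sat(A[(r ∧ a) U EG (¬a → r)]) = {0, 1, 3, 4, 5}
E[(r ∧ ¬a) U A[(r ∧ a) U EG (¬a → r)]]: least fixpoint, start Z0 = Sat(A[(r ∧ a) U EG (¬a → r)]) = {0, 1, 3, 4, 5}, add states in Sat(r ∧ ¬a) with some successor in Z. Already a fixed point.
Sat(E[(r ∧ ¬a) U A[(r ∧ a) U EG (¬a → r)]]) = {0, 1, 3, 4, 5}
0 ∈ Sat(E[(r ∧ ¬a) U A[(r ∧ a) U EG (¬a → r)]]) = {0, 1, 3, 4, 5}, so the formula holds at 0.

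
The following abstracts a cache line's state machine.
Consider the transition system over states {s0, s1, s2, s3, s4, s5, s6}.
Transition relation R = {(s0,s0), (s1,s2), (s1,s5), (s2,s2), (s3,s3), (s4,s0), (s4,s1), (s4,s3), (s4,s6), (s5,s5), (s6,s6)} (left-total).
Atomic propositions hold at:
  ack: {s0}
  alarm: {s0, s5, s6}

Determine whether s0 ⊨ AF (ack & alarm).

Sat(ack & alarm) = {s0}
AF (ack & alarm): least fixpoint, start Z0 = {s0}, add states with every successor in Z. Already a fixed point.
Sat(AF (ack & alarm)) = {s0}
s0 ∈ Sat(AF (ack & alarm)) = {s0}, so the formula holds at s0.

Yes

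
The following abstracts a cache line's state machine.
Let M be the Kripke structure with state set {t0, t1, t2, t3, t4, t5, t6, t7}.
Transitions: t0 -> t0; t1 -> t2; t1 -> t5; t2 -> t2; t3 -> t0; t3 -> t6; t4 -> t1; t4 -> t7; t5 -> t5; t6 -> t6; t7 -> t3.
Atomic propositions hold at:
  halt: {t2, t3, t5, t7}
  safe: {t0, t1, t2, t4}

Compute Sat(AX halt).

{t1, t2, t5, t7}

Sat(AX halt) = {s : every successor in {t2, t3, t5, t7}} = {t1, t2, t5, t7}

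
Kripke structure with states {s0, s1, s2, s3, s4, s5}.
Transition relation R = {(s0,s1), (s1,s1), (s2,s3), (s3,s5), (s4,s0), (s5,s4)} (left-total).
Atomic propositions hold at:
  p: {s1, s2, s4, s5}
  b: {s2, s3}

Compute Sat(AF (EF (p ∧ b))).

Sat(p ∧ b) = {s2}
EF (p ∧ b): least fixpoint, start Z0 = {s2}, add states with some successor in Z. Already a fixed point.
Sat(EF (p ∧ b)) = {s2}
AF (EF (p ∧ b)): least fixpoint, start Z0 = {s2}, add states with every successor in Z. Already a fixed point.
Sat(AF (EF (p ∧ b))) = {s2}

{s2}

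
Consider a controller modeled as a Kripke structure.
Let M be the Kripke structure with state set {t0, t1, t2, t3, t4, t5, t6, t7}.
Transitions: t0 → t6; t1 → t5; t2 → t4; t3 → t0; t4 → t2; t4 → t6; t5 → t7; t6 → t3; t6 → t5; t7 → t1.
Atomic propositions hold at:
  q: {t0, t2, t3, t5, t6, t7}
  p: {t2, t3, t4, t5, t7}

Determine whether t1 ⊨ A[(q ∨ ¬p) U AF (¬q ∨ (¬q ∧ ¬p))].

Yes

Sat(¬p) = {t0, t1, t6}
Sat(q ∨ ¬p) = {t0, t1, t2, t3, t5, t6, t7}
Sat(¬q) = {t1, t4}
Sat(¬q ∧ ¬p) = {t1}
Sat(¬q ∨ (¬q ∧ ¬p)) = {t1, t4}
AF (¬q ∨ (¬q ∧ ¬p)): least fixpoint, start Z0 = {t1, t4}, add states with every successor in Z. Z1 = {t1, t2, t4, t7}; Z2 = {t1, t2, t4, t5, t7}; fixed.
Sat(AF (¬q ∨ (¬q ∧ ¬p))) = {t1, t2, t4, t5, t7}
A[(q ∨ ¬p) U AF (¬q ∨ (¬q ∧ ¬p))]: least fixpoint, start Z0 = Sat(AF (¬q ∨ (¬q ∧ ¬p))) = {t1, t2, t4, t5, t7}, add states in Sat(q ∨ ¬p) with every successor in Z. Already a fixed point.
Sat(A[(q ∨ ¬p) U AF (¬q ∨ (¬q ∧ ¬p))]) = {t1, t2, t4, t5, t7}
t1 ∈ Sat(A[(q ∨ ¬p) U AF (¬q ∨ (¬q ∧ ¬p))]) = {t1, t2, t4, t5, t7}, so the formula holds at t1.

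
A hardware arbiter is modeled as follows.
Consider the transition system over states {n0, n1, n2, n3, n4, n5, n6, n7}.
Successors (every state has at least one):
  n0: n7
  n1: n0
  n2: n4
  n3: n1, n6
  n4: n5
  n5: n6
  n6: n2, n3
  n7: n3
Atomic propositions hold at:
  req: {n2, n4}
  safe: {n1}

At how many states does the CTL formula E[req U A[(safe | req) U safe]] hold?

1

Sat(safe | req) = {n1, n2, n4}
A[(safe | req) U safe]: least fixpoint, start Z0 = Sat(safe) = {n1}, add states in Sat(safe | req) with every successor in Z. Already a fixed point.
Sat(A[(safe | req) U safe]) = {n1}
E[req U A[(safe | req) U safe]]: least fixpoint, start Z0 = Sat(A[(safe | req) U safe]) = {n1}, add states in Sat(req) with some successor in Z. Already a fixed point.
Sat(E[req U A[(safe | req) U safe]]) = {n1}
|Sat(E[req U A[(safe | req) U safe]])| = |{n1}| = 1.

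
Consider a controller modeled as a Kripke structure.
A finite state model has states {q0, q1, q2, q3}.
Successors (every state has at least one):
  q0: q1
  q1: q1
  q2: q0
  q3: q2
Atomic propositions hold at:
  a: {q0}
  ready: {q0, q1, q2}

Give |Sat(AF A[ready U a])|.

A[ready U a]: least fixpoint, start Z0 = Sat(a) = {q0}, add states in Sat(ready) with every successor in Z. Z1 = {q0, q2}; fixed.
Sat(A[ready U a]) = {q0, q2}
AF A[ready U a]: least fixpoint, start Z0 = {q0, q2}, add states with every successor in Z. Z1 = {q0, q2, q3}; fixed.
Sat(AF A[ready U a]) = {q0, q2, q3}
|Sat(AF A[ready U a])| = |{q0, q2, q3}| = 3.

3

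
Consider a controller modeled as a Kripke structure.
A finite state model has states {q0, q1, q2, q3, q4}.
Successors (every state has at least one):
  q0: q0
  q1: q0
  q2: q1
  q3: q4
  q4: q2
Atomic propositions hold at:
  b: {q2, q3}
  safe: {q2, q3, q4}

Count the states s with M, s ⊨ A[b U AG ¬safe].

Sat(¬safe) = {q0, q1}
AG ¬safe: greatest fixpoint, start Z0 = {q0, q1}, keep only states in Sat with every successor in Z. Already a fixed point.
Sat(AG ¬safe) = {q0, q1}
A[b U AG ¬safe]: least fixpoint, start Z0 = Sat(AG ¬safe) = {q0, q1}, add states in Sat(b) with every successor in Z. Z1 = {q0, q1, q2}; fixed.
Sat(A[b U AG ¬safe]) = {q0, q1, q2}
|Sat(A[b U AG ¬safe])| = |{q0, q1, q2}| = 3.

3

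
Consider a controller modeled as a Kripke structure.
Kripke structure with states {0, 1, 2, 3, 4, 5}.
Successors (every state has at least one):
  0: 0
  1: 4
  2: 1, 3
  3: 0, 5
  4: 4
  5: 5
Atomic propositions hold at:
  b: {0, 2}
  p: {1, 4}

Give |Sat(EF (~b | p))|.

Sat(~b) = {1, 3, 4, 5}
Sat(~b | p) = {1, 3, 4, 5}
EF (~b | p): least fixpoint, start Z0 = {1, 3, 4, 5}, add states with some successor in Z. Z1 = {1, 2, 3, 4, 5}; fixed.
Sat(EF (~b | p)) = {1, 2, 3, 4, 5}
|Sat(EF (~b | p))| = |{1, 2, 3, 4, 5}| = 5.

5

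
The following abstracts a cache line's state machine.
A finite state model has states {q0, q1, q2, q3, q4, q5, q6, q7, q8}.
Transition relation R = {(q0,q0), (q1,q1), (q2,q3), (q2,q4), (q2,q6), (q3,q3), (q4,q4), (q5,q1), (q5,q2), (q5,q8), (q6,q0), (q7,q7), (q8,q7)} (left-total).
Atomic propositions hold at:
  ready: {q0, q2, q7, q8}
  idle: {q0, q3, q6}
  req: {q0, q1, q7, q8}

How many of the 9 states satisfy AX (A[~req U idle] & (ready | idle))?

3

Sat(~req) = {q2, q3, q4, q5, q6}
A[~req U idle]: least fixpoint, start Z0 = Sat(idle) = {q0, q3, q6}, add states in Sat(~req) with every successor in Z. Already a fixed point.
Sat(A[~req U idle]) = {q0, q3, q6}
Sat(ready | idle) = {q0, q2, q3, q6, q7, q8}
Sat(A[~req U idle] & (ready | idle)) = {q0, q3, q6}
Sat(AX (A[~req U idle] & (ready | idle))) = {s : every successor in {q0, q3, q6}} = {q0, q3, q6}
|Sat(AX (A[~req U idle] & (ready | idle)))| = |{q0, q3, q6}| = 3.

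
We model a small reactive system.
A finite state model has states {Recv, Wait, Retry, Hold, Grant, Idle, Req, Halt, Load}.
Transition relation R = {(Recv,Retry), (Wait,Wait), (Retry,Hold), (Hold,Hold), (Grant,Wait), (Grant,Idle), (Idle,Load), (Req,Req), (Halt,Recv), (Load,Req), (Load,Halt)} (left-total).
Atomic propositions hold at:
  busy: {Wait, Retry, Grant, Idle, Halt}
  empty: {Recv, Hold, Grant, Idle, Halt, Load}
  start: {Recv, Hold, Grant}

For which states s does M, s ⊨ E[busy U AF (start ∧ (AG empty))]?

AG empty: greatest fixpoint, start Z0 = {Recv, Hold, Grant, Idle, Halt, Load}, keep only states in Sat with every successor in Z. Z1 = {Hold, Idle, Halt}; Z2 = {Hold}; fixed.
Sat(AG empty) = {Hold}
Sat(start ∧ (AG empty)) = {Hold}
AF (start ∧ (AG empty)): least fixpoint, start Z0 = {Hold}, add states with every successor in Z. Z1 = {Retry, Hold}; Z2 = {Recv, Retry, Hold}; Z3 = {Recv, Retry, Hold, Halt}; fixed.
Sat(AF (start ∧ (AG empty))) = {Recv, Retry, Hold, Halt}
E[busy U AF (start ∧ (AG empty))]: least fixpoint, start Z0 = Sat(AF (start ∧ (AG empty))) = {Recv, Retry, Hold, Halt}, add states in Sat(busy) with some successor in Z. Already a fixed point.
Sat(E[busy U AF (start ∧ (AG empty))]) = {Recv, Retry, Hold, Halt}

{Recv, Retry, Hold, Halt}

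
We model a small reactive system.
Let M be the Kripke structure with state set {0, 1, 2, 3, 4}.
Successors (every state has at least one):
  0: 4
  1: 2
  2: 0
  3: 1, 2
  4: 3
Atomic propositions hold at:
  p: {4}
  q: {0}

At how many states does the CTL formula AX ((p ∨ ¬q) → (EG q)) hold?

Sat(¬q) = {1, 2, 3, 4}
Sat(p ∨ ¬q) = {1, 2, 3, 4}
EG q: greatest fixpoint, start Z0 = {0}, keep only states in Sat with some successor in Z. Z1 = ∅; fixed.
Sat(EG q) = ∅
Sat((p ∨ ¬q) → (EG q)) = {0}
Sat(AX ((p ∨ ¬q) → (EG q))) = {s : every successor in {0}} = {2}
|Sat(AX ((p ∨ ¬q) → (EG q)))| = |{2}| = 1.

1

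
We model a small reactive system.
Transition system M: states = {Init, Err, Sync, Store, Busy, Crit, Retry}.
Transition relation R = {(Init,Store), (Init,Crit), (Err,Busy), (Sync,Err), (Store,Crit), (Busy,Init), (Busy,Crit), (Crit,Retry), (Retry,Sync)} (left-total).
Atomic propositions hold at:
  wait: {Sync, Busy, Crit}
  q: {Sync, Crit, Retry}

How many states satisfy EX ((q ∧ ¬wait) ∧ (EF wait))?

Sat(¬wait) = {Init, Err, Store, Retry}
Sat(q ∧ ¬wait) = {Retry}
EF wait: least fixpoint, start Z0 = {Sync, Busy, Crit}, add states with some successor in Z. Z1 = {Init, Err, Sync, Store, Busy, Crit, Retry}; fixed.
Sat(EF wait) = {Init, Err, Sync, Store, Busy, Crit, Retry}
Sat((q ∧ ¬wait) ∧ (EF wait)) = {Retry}
Sat(EX ((q ∧ ¬wait) ∧ (EF wait))) = {s : some successor in {Retry}} = {Crit}
|Sat(EX ((q ∧ ¬wait) ∧ (EF wait)))| = |{Crit}| = 1.

1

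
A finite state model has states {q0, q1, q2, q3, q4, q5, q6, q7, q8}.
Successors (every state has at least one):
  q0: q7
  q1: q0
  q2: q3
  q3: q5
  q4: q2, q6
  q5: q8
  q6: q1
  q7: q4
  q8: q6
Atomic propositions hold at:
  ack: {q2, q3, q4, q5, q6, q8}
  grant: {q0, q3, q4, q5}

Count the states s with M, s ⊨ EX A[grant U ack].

A[grant U ack]: least fixpoint, start Z0 = Sat(ack) = {q2, q3, q4, q5, q6, q8}, add states in Sat(grant) with every successor in Z. Already a fixed point.
Sat(A[grant U ack]) = {q2, q3, q4, q5, q6, q8}
Sat(EX A[grant U ack]) = {s : some successor in {q2, q3, q4, q5, q6, q8}} = {q2, q3, q4, q5, q7, q8}
|Sat(EX A[grant U ack])| = |{q2, q3, q4, q5, q7, q8}| = 6.

6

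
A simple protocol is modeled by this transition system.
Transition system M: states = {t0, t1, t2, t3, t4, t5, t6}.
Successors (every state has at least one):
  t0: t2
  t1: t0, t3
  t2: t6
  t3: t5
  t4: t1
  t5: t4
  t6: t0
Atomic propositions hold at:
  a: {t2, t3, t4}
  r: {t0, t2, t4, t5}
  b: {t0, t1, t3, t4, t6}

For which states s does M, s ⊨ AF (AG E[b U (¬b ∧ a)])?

{t0, t2, t6}

Sat(¬b) = {t2, t5}
Sat(¬b ∧ a) = {t2}
E[b U (¬b ∧ a)]: least fixpoint, start Z0 = Sat((¬b ∧ a)) = {t2}, add states in Sat(b) with some successor in Z. Z1 = {t0, t2}; Z2 = {t0, t1, t2, t6}; Z3 = {t0, t1, t2, t4, t6}; fixed.
Sat(E[b U (¬b ∧ a)]) = {t0, t1, t2, t4, t6}
AG E[b U (¬b ∧ a)]: greatest fixpoint, start Z0 = {t0, t1, t2, t4, t6}, keep only states in Sat with every successor in Z. Z1 = {t0, t2, t4, t6}; Z2 = {t0, t2, t6}; fixed.
Sat(AG E[b U (¬b ∧ a)]) = {t0, t2, t6}
AF (AG E[b U (¬b ∧ a)]): least fixpoint, start Z0 = {t0, t2, t6}, add states with every successor in Z. Already a fixed point.
Sat(AF (AG E[b U (¬b ∧ a)])) = {t0, t2, t6}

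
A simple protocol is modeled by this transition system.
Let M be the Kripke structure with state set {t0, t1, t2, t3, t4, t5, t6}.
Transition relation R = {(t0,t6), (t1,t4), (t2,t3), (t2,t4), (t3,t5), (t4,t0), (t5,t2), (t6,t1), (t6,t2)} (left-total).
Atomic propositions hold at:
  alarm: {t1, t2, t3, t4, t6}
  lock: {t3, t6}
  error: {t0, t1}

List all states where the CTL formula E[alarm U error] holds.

{t0, t1, t2, t4, t6}

E[alarm U error]: least fixpoint, start Z0 = Sat(error) = {t0, t1}, add states in Sat(alarm) with some successor in Z. Z1 = {t0, t1, t4, t6}; Z2 = {t0, t1, t2, t4, t6}; fixed.
Sat(E[alarm U error]) = {t0, t1, t2, t4, t6}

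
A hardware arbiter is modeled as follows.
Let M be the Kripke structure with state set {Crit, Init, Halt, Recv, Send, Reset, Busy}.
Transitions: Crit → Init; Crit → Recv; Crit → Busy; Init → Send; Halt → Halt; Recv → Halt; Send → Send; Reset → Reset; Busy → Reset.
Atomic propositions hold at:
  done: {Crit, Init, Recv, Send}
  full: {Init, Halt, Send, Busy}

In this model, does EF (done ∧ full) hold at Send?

Yes

Sat(done ∧ full) = {Init, Send}
EF (done ∧ full): least fixpoint, start Z0 = {Init, Send}, add states with some successor in Z. Z1 = {Crit, Init, Send}; fixed.
Sat(EF (done ∧ full)) = {Crit, Init, Send}
Send ∈ Sat(EF (done ∧ full)) = {Crit, Init, Send}, so the formula holds at Send.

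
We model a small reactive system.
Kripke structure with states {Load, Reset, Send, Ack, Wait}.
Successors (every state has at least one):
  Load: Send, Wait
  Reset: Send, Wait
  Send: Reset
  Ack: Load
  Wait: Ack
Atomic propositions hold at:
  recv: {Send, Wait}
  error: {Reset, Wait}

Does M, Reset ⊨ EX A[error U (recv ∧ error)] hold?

Yes

Sat(recv ∧ error) = {Wait}
A[error U (recv ∧ error)]: least fixpoint, start Z0 = Sat((recv ∧ error)) = {Wait}, add states in Sat(error) with every successor in Z. Already a fixed point.
Sat(A[error U (recv ∧ error)]) = {Wait}
Sat(EX A[error U (recv ∧ error)]) = {s : some successor in {Wait}} = {Load, Reset}
Reset ∈ Sat(EX A[error U (recv ∧ error)]) = {Load, Reset}, so the formula holds at Reset.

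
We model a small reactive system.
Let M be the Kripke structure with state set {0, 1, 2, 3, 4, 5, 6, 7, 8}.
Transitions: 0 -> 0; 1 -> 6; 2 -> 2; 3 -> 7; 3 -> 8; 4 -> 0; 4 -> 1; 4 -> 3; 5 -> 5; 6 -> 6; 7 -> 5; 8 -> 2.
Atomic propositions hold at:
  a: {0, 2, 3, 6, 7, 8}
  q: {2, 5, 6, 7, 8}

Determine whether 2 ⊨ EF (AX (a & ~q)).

Sat(~q) = {0, 1, 3, 4}
Sat(a & ~q) = {0, 3}
Sat(AX (a & ~q)) = {s : every successor in {0, 3}} = {0}
EF (AX (a & ~q)): least fixpoint, start Z0 = {0}, add states with some successor in Z. Z1 = {0, 4}; fixed.
Sat(EF (AX (a & ~q))) = {0, 4}
2 ∉ Sat(EF (AX (a & ~q))) = {0, 4}, so the formula does not hold at 2.

No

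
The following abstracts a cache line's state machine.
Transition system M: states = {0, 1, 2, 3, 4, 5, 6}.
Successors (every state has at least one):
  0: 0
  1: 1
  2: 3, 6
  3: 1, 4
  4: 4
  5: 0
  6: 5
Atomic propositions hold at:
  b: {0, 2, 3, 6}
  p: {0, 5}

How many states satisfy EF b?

5

EF b: least fixpoint, start Z0 = {0, 2, 3, 6}, add states with some successor in Z. Z1 = {0, 2, 3, 5, 6}; fixed.
Sat(EF b) = {0, 2, 3, 5, 6}
|Sat(EF b)| = |{0, 2, 3, 5, 6}| = 5.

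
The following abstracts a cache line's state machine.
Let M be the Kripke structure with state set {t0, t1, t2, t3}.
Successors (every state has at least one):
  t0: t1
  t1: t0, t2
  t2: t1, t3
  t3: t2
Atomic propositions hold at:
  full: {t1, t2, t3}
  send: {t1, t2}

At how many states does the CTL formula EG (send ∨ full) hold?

3

Sat(send ∨ full) = {t1, t2, t3}
EG (send ∨ full): greatest fixpoint, start Z0 = {t1, t2, t3}, keep only states in Sat with some successor in Z. Already a fixed point.
Sat(EG (send ∨ full)) = {t1, t2, t3}
|Sat(EG (send ∨ full))| = |{t1, t2, t3}| = 3.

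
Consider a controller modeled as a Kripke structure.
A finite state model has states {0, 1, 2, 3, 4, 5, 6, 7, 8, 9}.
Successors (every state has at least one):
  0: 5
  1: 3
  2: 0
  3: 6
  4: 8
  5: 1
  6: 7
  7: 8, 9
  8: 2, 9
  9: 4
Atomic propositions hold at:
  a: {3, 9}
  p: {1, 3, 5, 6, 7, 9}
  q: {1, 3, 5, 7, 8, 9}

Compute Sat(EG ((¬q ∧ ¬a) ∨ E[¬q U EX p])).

{0, 1, 2, 3, 4, 5, 6, 7, 8}

Sat(¬q) = {0, 2, 4, 6}
Sat(¬a) = {0, 1, 2, 4, 5, 6, 7, 8}
Sat(¬q ∧ ¬a) = {0, 2, 4, 6}
Sat(EX p) = {s : some successor in {1, 3, 5, 6, 7, 9}} = {0, 1, 3, 5, 6, 7, 8}
E[¬q U EX p]: least fixpoint, start Z0 = Sat(EX p) = {0, 1, 3, 5, 6, 7, 8}, add states in Sat(¬q) with some successor in Z. Z1 = {0, 1, 2, 3, 4, 5, 6, 7, 8}; fixed.
Sat(E[¬q U EX p]) = {0, 1, 2, 3, 4, 5, 6, 7, 8}
Sat((¬q ∧ ¬a) ∨ E[¬q U EX p]) = {0, 1, 2, 3, 4, 5, 6, 7, 8}
EG ((¬q ∧ ¬a) ∨ E[¬q U EX p]): greatest fixpoint, start Z0 = {0, 1, 2, 3, 4, 5, 6, 7, 8}, keep only states in Sat with some successor in Z. Already a fixed point.
Sat(EG ((¬q ∧ ¬a) ∨ E[¬q U EX p])) = {0, 1, 2, 3, 4, 5, 6, 7, 8}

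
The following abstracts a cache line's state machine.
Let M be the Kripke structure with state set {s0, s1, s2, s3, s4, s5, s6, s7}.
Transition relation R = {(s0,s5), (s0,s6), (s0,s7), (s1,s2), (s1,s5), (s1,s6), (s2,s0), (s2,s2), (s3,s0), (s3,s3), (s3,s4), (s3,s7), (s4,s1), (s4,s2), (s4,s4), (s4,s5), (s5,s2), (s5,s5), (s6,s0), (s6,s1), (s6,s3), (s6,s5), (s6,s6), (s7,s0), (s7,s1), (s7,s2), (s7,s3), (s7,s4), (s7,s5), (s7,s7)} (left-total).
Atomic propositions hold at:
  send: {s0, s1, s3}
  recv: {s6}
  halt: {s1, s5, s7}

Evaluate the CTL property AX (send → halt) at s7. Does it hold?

No

Sat(send → halt) = {s1, s2, s4, s5, s6, s7}
Sat(AX (send → halt)) = {s : every successor in {s1, s2, s4, s5, s6, s7}} = {s0, s1, s4, s5}
s7 ∉ Sat(AX (send → halt)) = {s0, s1, s4, s5}, so the formula does not hold at s7.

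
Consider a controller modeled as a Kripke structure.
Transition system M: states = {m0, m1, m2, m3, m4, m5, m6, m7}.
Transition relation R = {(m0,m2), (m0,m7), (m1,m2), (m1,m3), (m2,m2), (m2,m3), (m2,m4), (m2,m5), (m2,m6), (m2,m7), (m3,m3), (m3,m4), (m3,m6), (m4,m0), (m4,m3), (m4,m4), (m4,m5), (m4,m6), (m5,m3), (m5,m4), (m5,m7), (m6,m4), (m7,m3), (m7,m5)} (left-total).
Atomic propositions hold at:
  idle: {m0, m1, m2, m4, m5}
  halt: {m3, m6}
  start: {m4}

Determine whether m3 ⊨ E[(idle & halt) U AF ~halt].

Sat(idle & halt) = ∅
Sat(~halt) = {m0, m1, m2, m4, m5, m7}
AF ~halt: least fixpoint, start Z0 = {m0, m1, m2, m4, m5, m7}, add states with every successor in Z. Z1 = {m0, m1, m2, m4, m5, m6, m7}; fixed.
Sat(AF ~halt) = {m0, m1, m2, m4, m5, m6, m7}
E[(idle & halt) U AF ~halt]: least fixpoint, start Z0 = Sat(AF ~halt) = {m0, m1, m2, m4, m5, m6, m7}, add states in Sat(idle & halt) with some successor in Z. Already a fixed point.
Sat(E[(idle & halt) U AF ~halt]) = {m0, m1, m2, m4, m5, m6, m7}
m3 ∉ Sat(E[(idle & halt) U AF ~halt]) = {m0, m1, m2, m4, m5, m6, m7}, so the formula does not hold at m3.

No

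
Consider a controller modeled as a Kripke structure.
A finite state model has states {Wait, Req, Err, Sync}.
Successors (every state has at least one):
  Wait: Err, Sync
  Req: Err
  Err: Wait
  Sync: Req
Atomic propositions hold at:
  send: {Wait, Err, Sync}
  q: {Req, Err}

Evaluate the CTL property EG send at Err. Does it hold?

Yes

EG send: greatest fixpoint, start Z0 = {Wait, Err, Sync}, keep only states in Sat with some successor in Z. Z1 = {Wait, Err}; fixed.
Sat(EG send) = {Wait, Err}
Err ∈ Sat(EG send) = {Wait, Err}, so the formula holds at Err.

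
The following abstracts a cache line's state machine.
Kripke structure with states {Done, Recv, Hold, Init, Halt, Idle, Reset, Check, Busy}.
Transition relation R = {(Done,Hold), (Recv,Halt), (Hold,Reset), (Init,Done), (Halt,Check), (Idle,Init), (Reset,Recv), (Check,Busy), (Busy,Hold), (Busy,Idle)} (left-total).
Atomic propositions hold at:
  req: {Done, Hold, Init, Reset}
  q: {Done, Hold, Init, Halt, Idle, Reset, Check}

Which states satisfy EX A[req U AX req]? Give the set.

{Done, Init, Idle, Busy}

Sat(AX req) = {s : every successor in {Done, Hold, Init, Reset}} = {Done, Hold, Init, Idle}
A[req U AX req]: least fixpoint, start Z0 = Sat(AX req) = {Done, Hold, Init, Idle}, add states in Sat(req) with every successor in Z. Already a fixed point.
Sat(A[req U AX req]) = {Done, Hold, Init, Idle}
Sat(EX A[req U AX req]) = {s : some successor in {Done, Hold, Init, Idle}} = {Done, Init, Idle, Busy}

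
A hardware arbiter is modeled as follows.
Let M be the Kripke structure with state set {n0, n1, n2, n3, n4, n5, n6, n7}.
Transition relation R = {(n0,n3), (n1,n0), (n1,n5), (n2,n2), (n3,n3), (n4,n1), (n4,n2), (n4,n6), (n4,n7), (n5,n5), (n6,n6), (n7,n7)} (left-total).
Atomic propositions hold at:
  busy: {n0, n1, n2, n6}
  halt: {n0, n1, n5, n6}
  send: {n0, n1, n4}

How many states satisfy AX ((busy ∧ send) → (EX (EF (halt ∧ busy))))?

Sat(busy ∧ send) = {n0, n1}
Sat(halt ∧ busy) = {n0, n1, n6}
EF (halt ∧ busy): least fixpoint, start Z0 = {n0, n1, n6}, add states with some successor in Z. Z1 = {n0, n1, n4, n6}; fixed.
Sat(EF (halt ∧ busy)) = {n0, n1, n4, n6}
Sat(EX (EF (halt ∧ busy))) = {s : some successor in {n0, n1, n4, n6}} = {n1, n4, n6}
Sat((busy ∧ send) → (EX (EF (halt ∧ busy)))) = {n1, n2, n3, n4, n5, n6, n7}
Sat(AX ((busy ∧ send) → (EX (EF (halt ∧ busy))))) = {s : every successor in {n1, n2, n3, n4, n5, n6, n7}} = {n0, n2, n3, n4, n5, n6, n7}
|Sat(AX ((busy ∧ send) → (EX (EF (halt ∧ busy)))))| = |{n0, n2, n3, n4, n5, n6, n7}| = 7.

7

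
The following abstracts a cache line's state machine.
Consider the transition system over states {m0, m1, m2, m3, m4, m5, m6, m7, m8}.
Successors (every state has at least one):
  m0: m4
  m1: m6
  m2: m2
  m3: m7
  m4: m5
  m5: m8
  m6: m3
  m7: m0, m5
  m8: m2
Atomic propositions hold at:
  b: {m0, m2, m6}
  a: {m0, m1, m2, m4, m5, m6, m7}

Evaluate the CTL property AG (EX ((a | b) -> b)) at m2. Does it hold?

Sat(a | b) = {m0, m1, m2, m4, m5, m6, m7}
Sat((a | b) -> b) = {m0, m2, m3, m6, m8}
Sat(EX ((a | b) -> b)) = {s : some successor in {m0, m2, m3, m6, m8}} = {m1, m2, m5, m6, m7, m8}
AG (EX ((a | b) -> b)): greatest fixpoint, start Z0 = {m1, m2, m5, m6, m7, m8}, keep only states in Sat with every successor in Z. Z1 = {m1, m2, m5, m8}; Z2 = {m2, m5, m8}; fixed.
Sat(AG (EX ((a | b) -> b))) = {m2, m5, m8}
m2 ∈ Sat(AG (EX ((a | b) -> b))) = {m2, m5, m8}, so the formula holds at m2.

Yes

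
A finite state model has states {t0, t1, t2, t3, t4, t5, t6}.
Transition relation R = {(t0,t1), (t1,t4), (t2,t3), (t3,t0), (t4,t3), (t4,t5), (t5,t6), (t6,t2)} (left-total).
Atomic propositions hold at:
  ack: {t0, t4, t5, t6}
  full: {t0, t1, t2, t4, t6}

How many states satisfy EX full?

5

Sat(EX full) = {s : some successor in {t0, t1, t2, t4, t6}} = {t0, t1, t3, t5, t6}
|Sat(EX full)| = |{t0, t1, t3, t5, t6}| = 5.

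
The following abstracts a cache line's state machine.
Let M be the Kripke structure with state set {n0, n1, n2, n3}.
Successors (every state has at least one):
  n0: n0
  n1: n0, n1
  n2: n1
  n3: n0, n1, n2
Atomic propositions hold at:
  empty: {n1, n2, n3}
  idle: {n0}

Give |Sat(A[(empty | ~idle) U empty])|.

Sat(~idle) = {n1, n2, n3}
Sat(empty | ~idle) = {n1, n2, n3}
A[(empty | ~idle) U empty]: least fixpoint, start Z0 = Sat(empty) = {n1, n2, n3}, add states in Sat(empty | ~idle) with every successor in Z. Already a fixed point.
Sat(A[(empty | ~idle) U empty]) = {n1, n2, n3}
|Sat(A[(empty | ~idle) U empty])| = |{n1, n2, n3}| = 3.

3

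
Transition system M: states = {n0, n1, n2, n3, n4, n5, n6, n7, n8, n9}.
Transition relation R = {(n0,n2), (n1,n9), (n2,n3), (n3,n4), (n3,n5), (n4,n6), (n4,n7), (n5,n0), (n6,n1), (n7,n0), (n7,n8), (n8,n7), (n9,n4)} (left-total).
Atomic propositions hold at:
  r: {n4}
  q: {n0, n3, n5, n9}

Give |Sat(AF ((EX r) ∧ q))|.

Sat(EX r) = {s : some successor in {n4}} = {n3, n9}
Sat((EX r) ∧ q) = {n3, n9}
AF ((EX r) ∧ q): least fixpoint, start Z0 = {n3, n9}, add states with every successor in Z. Z1 = {n1, n2, n3, n9}; Z2 = {n0, n1, n2, n3, n6, n9}; Z3 = {n0, n1, n2, n3, n5, n6, n9}; fixed.
Sat(AF ((EX r) ∧ q)) = {n0, n1, n2, n3, n5, n6, n9}
|Sat(AF ((EX r) ∧ q))| = |{n0, n1, n2, n3, n5, n6, n9}| = 7.

7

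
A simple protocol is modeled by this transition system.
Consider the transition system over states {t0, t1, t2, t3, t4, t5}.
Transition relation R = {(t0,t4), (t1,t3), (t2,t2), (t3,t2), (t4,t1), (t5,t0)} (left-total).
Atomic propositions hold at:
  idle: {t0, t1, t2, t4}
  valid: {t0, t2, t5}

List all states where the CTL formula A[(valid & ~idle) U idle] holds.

{t0, t1, t2, t4, t5}

Sat(~idle) = {t3, t5}
Sat(valid & ~idle) = {t5}
A[(valid & ~idle) U idle]: least fixpoint, start Z0 = Sat(idle) = {t0, t1, t2, t4}, add states in Sat(valid & ~idle) with every successor in Z. Z1 = {t0, t1, t2, t4, t5}; fixed.
Sat(A[(valid & ~idle) U idle]) = {t0, t1, t2, t4, t5}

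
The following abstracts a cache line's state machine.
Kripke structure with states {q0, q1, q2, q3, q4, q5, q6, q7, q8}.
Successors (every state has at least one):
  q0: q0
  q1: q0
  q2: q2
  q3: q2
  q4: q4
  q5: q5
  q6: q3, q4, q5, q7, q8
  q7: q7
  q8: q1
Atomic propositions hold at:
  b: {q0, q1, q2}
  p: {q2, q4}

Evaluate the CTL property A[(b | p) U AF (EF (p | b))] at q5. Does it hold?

Sat(b | p) = {q0, q1, q2, q4}
Sat(p | b) = {q0, q1, q2, q4}
EF (p | b): least fixpoint, start Z0 = {q0, q1, q2, q4}, add states with some successor in Z. Z1 = {q0, q1, q2, q3, q4, q6, q8}; fixed.
Sat(EF (p | b)) = {q0, q1, q2, q3, q4, q6, q8}
AF (EF (p | b)): least fixpoint, start Z0 = {q0, q1, q2, q3, q4, q6, q8}, add states with every successor in Z. Already a fixed point.
Sat(AF (EF (p | b))) = {q0, q1, q2, q3, q4, q6, q8}
A[(b | p) U AF (EF (p | b))]: least fixpoint, start Z0 = Sat(AF (EF (p | b))) = {q0, q1, q2, q3, q4, q6, q8}, add states in Sat(b | p) with every successor in Z. Already a fixed point.
Sat(A[(b | p) U AF (EF (p | b))]) = {q0, q1, q2, q3, q4, q6, q8}
q5 ∉ Sat(A[(b | p) U AF (EF (p | b))]) = {q0, q1, q2, q3, q4, q6, q8}, so the formula does not hold at q5.

No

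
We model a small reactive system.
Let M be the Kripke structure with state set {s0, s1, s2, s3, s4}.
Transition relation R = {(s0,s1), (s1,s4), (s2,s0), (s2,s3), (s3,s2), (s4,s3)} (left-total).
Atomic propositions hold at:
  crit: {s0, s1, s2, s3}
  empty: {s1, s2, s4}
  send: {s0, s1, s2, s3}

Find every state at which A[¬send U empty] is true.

{s1, s2, s4}

Sat(¬send) = {s4}
A[¬send U empty]: least fixpoint, start Z0 = Sat(empty) = {s1, s2, s4}, add states in Sat(¬send) with every successor in Z. Already a fixed point.
Sat(A[¬send U empty]) = {s1, s2, s4}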